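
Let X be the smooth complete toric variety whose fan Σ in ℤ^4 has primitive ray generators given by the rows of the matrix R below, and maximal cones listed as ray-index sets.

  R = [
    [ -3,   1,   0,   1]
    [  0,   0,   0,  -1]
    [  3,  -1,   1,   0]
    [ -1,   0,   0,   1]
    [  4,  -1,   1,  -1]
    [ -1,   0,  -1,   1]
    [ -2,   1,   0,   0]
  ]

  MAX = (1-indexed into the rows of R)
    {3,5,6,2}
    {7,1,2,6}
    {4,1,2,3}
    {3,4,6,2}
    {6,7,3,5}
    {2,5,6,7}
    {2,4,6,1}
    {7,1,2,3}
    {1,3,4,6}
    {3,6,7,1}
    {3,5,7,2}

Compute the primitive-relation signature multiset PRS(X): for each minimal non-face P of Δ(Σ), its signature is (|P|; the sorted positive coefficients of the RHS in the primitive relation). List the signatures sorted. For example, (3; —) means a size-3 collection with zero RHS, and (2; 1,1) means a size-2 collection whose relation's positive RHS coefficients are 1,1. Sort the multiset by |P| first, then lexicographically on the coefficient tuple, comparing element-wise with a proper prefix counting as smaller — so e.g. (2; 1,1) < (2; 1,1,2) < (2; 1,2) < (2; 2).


5 collections generate NE(X_Σ); each relation:

  {4,5}:  v_{4} + v_{5} = v_{3}  ⟹  sig = (2; 1)
  {4,7}:  v_{4} + v_{7} = v_{1}  ⟹  sig = (2; 1)
  {1,5}:  v_{1} + v_{5} = v_{3} + v_{7}  ⟹  sig = (2; 1,1)
  {2,3,6,7}:  v_{2} + v_{3} + v_{6} + v_{7} = 0  ⟹  sig = (4; —)
  {1,2,3,6}:  v_{1} + v_{2} + v_{3} + v_{6} = v_{4}  ⟹  sig = (4; 1)

so the primitive-relation signature multiset is
    |P|=2: 3 collections, coeffs (1), (1), (1,1)
    |P|=4: 2 collections, coeffs (), (1)


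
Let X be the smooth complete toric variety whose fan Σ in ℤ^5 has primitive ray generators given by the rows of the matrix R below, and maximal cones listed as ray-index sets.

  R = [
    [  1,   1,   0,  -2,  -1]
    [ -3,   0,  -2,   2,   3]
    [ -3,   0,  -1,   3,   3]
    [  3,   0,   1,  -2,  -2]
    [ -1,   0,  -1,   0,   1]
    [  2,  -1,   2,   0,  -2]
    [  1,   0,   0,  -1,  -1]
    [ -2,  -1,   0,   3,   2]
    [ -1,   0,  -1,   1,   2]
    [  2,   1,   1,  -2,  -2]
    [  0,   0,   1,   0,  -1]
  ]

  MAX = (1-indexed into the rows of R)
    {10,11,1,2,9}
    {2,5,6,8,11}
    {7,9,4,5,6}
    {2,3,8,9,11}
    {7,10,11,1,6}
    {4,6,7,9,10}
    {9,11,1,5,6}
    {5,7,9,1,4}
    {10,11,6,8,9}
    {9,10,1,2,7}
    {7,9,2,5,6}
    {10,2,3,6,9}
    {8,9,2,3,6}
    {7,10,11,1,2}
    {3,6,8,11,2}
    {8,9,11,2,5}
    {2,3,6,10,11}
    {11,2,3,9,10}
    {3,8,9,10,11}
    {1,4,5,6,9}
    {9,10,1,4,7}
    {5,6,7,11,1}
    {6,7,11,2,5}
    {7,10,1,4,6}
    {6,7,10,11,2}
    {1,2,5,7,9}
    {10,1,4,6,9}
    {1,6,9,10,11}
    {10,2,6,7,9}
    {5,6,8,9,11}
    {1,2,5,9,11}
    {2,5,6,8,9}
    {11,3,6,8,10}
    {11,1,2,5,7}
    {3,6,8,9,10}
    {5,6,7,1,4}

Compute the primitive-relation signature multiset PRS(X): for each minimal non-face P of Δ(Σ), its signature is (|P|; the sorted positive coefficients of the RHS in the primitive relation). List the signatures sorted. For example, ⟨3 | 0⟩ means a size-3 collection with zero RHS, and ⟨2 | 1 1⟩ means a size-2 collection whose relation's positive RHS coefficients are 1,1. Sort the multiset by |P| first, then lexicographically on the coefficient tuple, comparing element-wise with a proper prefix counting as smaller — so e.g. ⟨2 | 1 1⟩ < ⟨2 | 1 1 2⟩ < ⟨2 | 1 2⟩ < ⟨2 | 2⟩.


|primitive collections| = 16. Relations:

  {5,10}:  v_{5} + v_{10} = v_{1}  ⇒ sig = ⟨2 | 1⟩
  {1,8}:  v_{1} + v_{8} = v_{9} + v_{11}  ⇒ sig = ⟨2 | 1 1⟩
  {2,4}:  v_{2} + v_{4} = v_{7} + v_{9}  ⇒ sig = ⟨2 | 1 1⟩
  {4,8}:  v_{4} + v_{8} = v_{6} + v_{9}  ⇒ sig = ⟨2 | 1 1⟩
  {4,11}:  v_{4} + v_{11} = v_{1} + v_{6}  ⇒ sig = ⟨2 | 1 1⟩
  {7,8}:  v_{7} + v_{8} = v_{2} + v_{6}  ⇒ sig = ⟨2 | 1 1⟩
  {3,5}:  v_{3} + v_{5} = v_{2} + v_{9} + v_{11}  ⇒ sig = ⟨2 | 1 1 1⟩
  {1,3}:  v_{1} + v_{3} = v_{2} + v_{9} + v_{10} + v_{11}  ⇒ sig = ⟨2 | 1 1 1 1⟩
  {3,4}:  v_{3} + v_{4} = v_{2} + v_{6} + v_{9} + v_{10}  ⇒ sig = ⟨2 | 1 1 1 1⟩
  {3,7}:  v_{3} + v_{7} = 2·v_{2} + v_{6} + v_{10}  ⇒ sig = ⟨2 | 1 1 2⟩
  {1,2,6}:  v_{1} + v_{2} + v_{6} = 0  ⇒ sig = ⟨3 | 0⟩
  {7,9,11}:  v_{7} + v_{9} + v_{11} = 0  ⇒ sig = ⟨3 | 0⟩
  {2,8,10}:  v_{2} + v_{8} + v_{10} = v_{3}  ⇒ sig = ⟨3 | 1⟩
  {1,6,7,9}:  v_{1} + v_{6} + v_{7} + v_{9} = v_{4}  ⇒ sig = ⟨4 | 1⟩
  {2,6,9,11}:  v_{2} + v_{6} + v_{9} + v_{11} = v_{8}  ⇒ sig = ⟨4 | 1⟩
  {3,6,9,11}:  v_{3} + v_{6} + v_{9} + v_{11} = 2·v_{8} + v_{10}  ⇒ sig = ⟨4 | 1 2⟩

Hence PRS(X_Σ) =
    ⟨2 | 1⟩
    ⟨2 | 1 1⟩
    ⟨2 | 1 1⟩
    ⟨2 | 1 1⟩
    ⟨2 | 1 1⟩
    ⟨2 | 1 1⟩
    ⟨2 | 1 1 1⟩
    ⟨2 | 1 1 1 1⟩
    ⟨2 | 1 1 1 1⟩
    ⟨2 | 1 1 2⟩
    ⟨3 | 0⟩
    ⟨3 | 0⟩
    ⟨3 | 1⟩
    ⟨4 | 1⟩
    ⟨4 | 1⟩
    ⟨4 | 1 2⟩


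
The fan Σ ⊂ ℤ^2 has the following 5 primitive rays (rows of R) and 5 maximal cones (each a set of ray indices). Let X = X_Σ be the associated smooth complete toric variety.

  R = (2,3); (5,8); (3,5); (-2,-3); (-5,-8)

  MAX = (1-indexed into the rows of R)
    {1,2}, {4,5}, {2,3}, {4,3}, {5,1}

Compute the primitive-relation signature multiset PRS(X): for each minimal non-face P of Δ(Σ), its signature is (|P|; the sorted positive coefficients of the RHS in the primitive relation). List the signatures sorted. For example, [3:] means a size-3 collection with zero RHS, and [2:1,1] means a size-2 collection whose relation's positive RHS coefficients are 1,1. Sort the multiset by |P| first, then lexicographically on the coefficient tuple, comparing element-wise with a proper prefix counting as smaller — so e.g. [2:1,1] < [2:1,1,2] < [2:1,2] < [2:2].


|primitive collections| = 5. Relations:

  {1,4}:  v_{1} + v_{4} = 0 — sig = [2:]
  {2,5}:  v_{2} + v_{5} = 0 — sig = [2:]
  {1,3}:  v_{1} + v_{3} = v_{2} — sig = [2:1]
  {2,4}:  v_{2} + v_{4} = v_{3} — sig = [2:1]
  {3,5}:  v_{3} + v_{5} = v_{4} — sig = [2:1]

Sorted signature multiset PRS(X):
[[2:], [2:], [2:1], [2:1], [2:1]]


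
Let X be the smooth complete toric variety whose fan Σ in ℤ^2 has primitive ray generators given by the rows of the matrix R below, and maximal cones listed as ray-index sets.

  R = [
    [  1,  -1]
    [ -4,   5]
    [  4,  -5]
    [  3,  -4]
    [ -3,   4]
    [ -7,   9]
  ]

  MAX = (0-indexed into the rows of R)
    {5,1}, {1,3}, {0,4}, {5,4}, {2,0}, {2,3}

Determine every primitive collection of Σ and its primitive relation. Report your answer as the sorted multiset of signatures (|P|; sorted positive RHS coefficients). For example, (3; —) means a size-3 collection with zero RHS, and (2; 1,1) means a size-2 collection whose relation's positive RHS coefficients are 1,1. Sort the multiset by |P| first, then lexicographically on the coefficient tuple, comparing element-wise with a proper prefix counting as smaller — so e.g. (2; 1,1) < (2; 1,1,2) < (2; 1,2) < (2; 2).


Primitive collections (9):

  P = {1,2}:  v_{1} + v_{2} = 0  so sig = (2; —)
  P = {3,4}:  v_{3} + v_{4} = 0  so sig = (2; —)
  P = {0,1}:  v_{0} + v_{1} = v_{4}  so sig = (2; 1)
  P = {0,3}:  v_{0} + v_{3} = v_{2}  so sig = (2; 1)
  P = {1,4}:  v_{1} + v_{4} = v_{5}  so sig = (2; 1)
  P = {2,4}:  v_{2} + v_{4} = v_{0}  so sig = (2; 1)
  P = {2,5}:  v_{2} + v_{5} = v_{4}  so sig = (2; 1)
  P = {3,5}:  v_{3} + v_{5} = v_{1}  so sig = (2; 1)
  P = {0,5}:  v_{0} + v_{5} = 2·v_{4}  so sig = (2; 2)

Signatures (|P|; sorted positive RHS coefficients), sorted:
    |P|=2: 9 collections, coeffs (), (), (1), (1), (1), (1), (1), (1), (2)


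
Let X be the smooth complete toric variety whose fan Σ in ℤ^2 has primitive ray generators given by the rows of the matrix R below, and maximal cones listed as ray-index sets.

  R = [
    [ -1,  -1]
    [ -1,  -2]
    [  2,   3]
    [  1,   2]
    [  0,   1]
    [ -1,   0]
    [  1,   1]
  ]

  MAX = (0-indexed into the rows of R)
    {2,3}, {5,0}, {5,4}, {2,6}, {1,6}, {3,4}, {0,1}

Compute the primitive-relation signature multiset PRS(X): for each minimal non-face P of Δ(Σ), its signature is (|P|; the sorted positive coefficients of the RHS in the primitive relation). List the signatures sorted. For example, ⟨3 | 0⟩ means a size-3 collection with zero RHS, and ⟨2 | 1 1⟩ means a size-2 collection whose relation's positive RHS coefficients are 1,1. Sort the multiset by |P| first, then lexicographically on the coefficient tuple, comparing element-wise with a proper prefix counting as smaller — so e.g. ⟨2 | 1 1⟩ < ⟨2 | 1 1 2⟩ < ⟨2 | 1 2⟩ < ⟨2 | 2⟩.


14 collections generate NE(X_Σ); each relation:

  {0,6}:  v_{0} + v_{6} = 0  ⟹  sig = ⟨2 | 0⟩
  {1,3}:  v_{1} + v_{3} = 0  ⟹  sig = ⟨2 | 0⟩
  {0,2}:  v_{0} + v_{2} = v_{3}  ⟹  sig = ⟨2 | 1⟩
  {0,3}:  v_{0} + v_{3} = v_{4}  ⟹  sig = ⟨2 | 1⟩
  {0,4}:  v_{0} + v_{4} = v_{5}  ⟹  sig = ⟨2 | 1⟩
  {1,2}:  v_{1} + v_{2} = v_{6}  ⟹  sig = ⟨2 | 1⟩
  {1,4}:  v_{1} + v_{4} = v_{0}  ⟹  sig = ⟨2 | 1⟩
  {3,6}:  v_{3} + v_{6} = v_{2}  ⟹  sig = ⟨2 | 1⟩
  {4,6}:  v_{4} + v_{6} = v_{3}  ⟹  sig = ⟨2 | 1⟩
  {5,6}:  v_{5} + v_{6} = v_{4}  ⟹  sig = ⟨2 | 1⟩
  {2,5}:  v_{2} + v_{5} = v_{3} + v_{4}  ⟹  sig = ⟨2 | 1 1⟩
  {1,5}:  v_{1} + v_{5} = 2·v_{0}  ⟹  sig = ⟨2 | 2⟩
  {2,4}:  v_{2} + v_{4} = 2·v_{3}  ⟹  sig = ⟨2 | 2⟩
  {3,5}:  v_{3} + v_{5} = 2·v_{4}  ⟹  sig = ⟨2 | 2⟩

so the primitive-relation signature multiset is
    ⟨2 | 0⟩
    ⟨2 | 0⟩
    ⟨2 | 1⟩
    ⟨2 | 1⟩
    ⟨2 | 1⟩
    ⟨2 | 1⟩
    ⟨2 | 1⟩
    ⟨2 | 1⟩
    ⟨2 | 1⟩
    ⟨2 | 1⟩
    ⟨2 | 1 1⟩
    ⟨2 | 2⟩
    ⟨2 | 2⟩
    ⟨2 | 2⟩


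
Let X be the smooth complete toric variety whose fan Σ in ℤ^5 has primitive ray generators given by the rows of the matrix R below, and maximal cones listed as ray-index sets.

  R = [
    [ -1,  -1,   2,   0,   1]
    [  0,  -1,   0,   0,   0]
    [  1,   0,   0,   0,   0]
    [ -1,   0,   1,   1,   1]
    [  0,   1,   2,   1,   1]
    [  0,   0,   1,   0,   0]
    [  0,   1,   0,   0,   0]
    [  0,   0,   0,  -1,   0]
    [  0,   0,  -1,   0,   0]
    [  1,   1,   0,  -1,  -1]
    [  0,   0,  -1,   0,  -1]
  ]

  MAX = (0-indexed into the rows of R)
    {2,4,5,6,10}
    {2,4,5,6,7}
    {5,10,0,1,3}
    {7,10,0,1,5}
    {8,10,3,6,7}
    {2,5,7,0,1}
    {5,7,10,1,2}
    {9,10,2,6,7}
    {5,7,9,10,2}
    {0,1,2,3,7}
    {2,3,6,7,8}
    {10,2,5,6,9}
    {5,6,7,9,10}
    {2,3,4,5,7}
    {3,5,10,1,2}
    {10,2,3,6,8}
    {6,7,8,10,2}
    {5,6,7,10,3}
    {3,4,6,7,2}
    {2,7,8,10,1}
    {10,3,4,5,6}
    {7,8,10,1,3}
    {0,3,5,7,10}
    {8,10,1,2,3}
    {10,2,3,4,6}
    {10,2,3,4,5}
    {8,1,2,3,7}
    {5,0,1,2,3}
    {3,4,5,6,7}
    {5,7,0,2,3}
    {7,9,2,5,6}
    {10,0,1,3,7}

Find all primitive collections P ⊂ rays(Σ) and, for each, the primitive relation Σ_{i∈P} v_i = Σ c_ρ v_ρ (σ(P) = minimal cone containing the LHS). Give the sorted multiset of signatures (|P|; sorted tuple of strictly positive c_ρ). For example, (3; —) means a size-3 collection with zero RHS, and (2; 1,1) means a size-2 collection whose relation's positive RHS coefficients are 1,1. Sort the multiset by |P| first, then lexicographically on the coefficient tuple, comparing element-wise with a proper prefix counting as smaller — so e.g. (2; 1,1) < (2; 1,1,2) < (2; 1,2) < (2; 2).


Primitive collections (18):

  • {1,6}:  v_{1} + v_{6} = 0 — sig = (2; —)
  • {5,8}:  v_{5} + v_{8} = 0 — sig = (2; —)
  • {3,9}:  v_{3} + v_{9} = v_{5} + v_{6} — sig = (2; 1,1)
  • {0,6}:  v_{0} + v_{6} = v_{3} + v_{5} + v_{7} — sig = (2; 1,1,1)
  • {0,8}:  v_{0} + v_{8} = v_{1} + v_{3} + v_{7} — sig = (2; 1,1,1)
  • {1,4}:  v_{1} + v_{4} = v_{2} + v_{3} + v_{5} — sig = (2; 1,1,1)
  • {4,8}:  v_{4} + v_{8} = v_{2} + v_{3} + v_{6} — sig = (2; 1,1,1)
  • {1,9}:  v_{1} + v_{9} = v_{2} + v_{5} + v_{7} + v_{10} — sig = (2; 1,1,1,1)
  • {8,9}:  v_{8} + v_{9} = v_{2} + v_{6} + v_{7} + v_{10} — sig = (2; 1,1,1,1)
  • {0,4}:  v_{0} + v_{4} = v_{2} + 2·v_{3} + 2·v_{5} + v_{7} — sig = (2; 1,1,2,2)
  • {0,9}:  v_{0} + v_{9} = 2·v_{5} + v_{7} — sig = (2; 1,2)
  • {4,9}:  v_{4} + v_{9} = v_{2} + 2·v_{5} + 2·v_{6} — sig = (2; 1,2,2)
  • {0,2,10}:  v_{0} + v_{2} + v_{10} = v_{1} + v_{5} — sig = (3; 1,1)
  • {4,7,10}:  v_{4} + v_{7} + v_{10} = v_{5} + v_{6} — sig = (3; 1,1)
  • {2,3,7,10}:  v_{2} + v_{3} + v_{7} + v_{10} = 0 — sig = (4; —)
  • {1,3,5,7}:  v_{1} + v_{3} + v_{5} + v_{7} = v_{0} — sig = (4; 1)
  • {2,3,5,6}:  v_{2} + v_{3} + v_{5} + v_{6} = v_{4} — sig = (4; 1)
  • {2,5,6,7,10}:  v_{2} + v_{5} + v_{6} + v_{7} + v_{10} = v_{9} — sig = (5; 1)

so the primitive-relation signature multiset is
    (2; —)
    (2; —)
    (2; 1,1)
    (2; 1,1,1)
    (2; 1,1,1)
    (2; 1,1,1)
    (2; 1,1,1)
    (2; 1,1,1,1)
    (2; 1,1,1,1)
    (2; 1,1,2,2)
    (2; 1,2)
    (2; 1,2,2)
    (3; 1,1)
    (3; 1,1)
    (4; —)
    (4; 1)
    (4; 1)
    (5; 1)


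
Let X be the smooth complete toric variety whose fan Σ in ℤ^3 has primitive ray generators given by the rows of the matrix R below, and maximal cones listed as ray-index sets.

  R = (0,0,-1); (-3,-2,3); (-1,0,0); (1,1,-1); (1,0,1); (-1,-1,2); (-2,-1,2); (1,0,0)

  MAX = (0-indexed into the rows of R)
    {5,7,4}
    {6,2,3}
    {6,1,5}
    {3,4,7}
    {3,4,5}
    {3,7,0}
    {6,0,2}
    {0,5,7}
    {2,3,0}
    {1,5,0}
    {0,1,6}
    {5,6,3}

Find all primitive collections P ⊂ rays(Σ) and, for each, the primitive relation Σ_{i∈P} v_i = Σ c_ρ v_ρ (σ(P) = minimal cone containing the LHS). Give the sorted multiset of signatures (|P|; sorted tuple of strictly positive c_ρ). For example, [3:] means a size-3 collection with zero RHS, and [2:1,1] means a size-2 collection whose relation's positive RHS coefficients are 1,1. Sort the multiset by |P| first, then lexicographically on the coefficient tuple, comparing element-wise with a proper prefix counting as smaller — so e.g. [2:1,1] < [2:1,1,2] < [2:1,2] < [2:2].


14 collections generate NE(X_Σ); each relation:

  • {2,7}:  v_{2} + v_{7} = 0  →  sig = [2:]
  • {0,4}:  v_{0} + v_{4} = v_{7}  →  sig = [2:1]
  • {1,3}:  v_{1} + v_{3} = v_{6}  →  sig = [2:1]
  • {2,5}:  v_{2} + v_{5} = v_{6}  →  sig = [2:1]
  • {6,7}:  v_{6} + v_{7} = v_{5}  →  sig = [2:1]
  • {2,4}:  v_{2} + v_{4} = v_{3} + v_{5}  →  sig = [2:1,1]
  • {1,2}:  v_{1} + v_{2} = v_{0} + 2·v_{6}  →  sig = [2:1,2]
  • {1,7}:  v_{1} + v_{7} = v_{0} + 2·v_{5}  →  sig = [2:1,2]
  • {4,6}:  v_{4} + v_{6} = v_{3} + 2·v_{5}  →  sig = [2:1,2]
  • {1,4}:  v_{1} + v_{4} = 2·v_{5}  →  sig = [2:2]
  • {0,3,5}:  v_{0} + v_{3} + v_{5} = 0  →  sig = [3:]
  • {0,3,6}:  v_{0} + v_{3} + v_{6} = v_{2}  →  sig = [3:1]
  • {0,5,6}:  v_{0} + v_{5} + v_{6} = v_{1}  →  sig = [3:1]
  • {3,5,7}:  v_{3} + v_{5} + v_{7} = v_{4}  →  sig = [3:1]

Hence PRS(X_Σ) =
{ [2:],  [2:1] ×4,  [2:1,1],  [2:1,2] ×3,  [2:2],  [3:],  [3:1] ×3 }


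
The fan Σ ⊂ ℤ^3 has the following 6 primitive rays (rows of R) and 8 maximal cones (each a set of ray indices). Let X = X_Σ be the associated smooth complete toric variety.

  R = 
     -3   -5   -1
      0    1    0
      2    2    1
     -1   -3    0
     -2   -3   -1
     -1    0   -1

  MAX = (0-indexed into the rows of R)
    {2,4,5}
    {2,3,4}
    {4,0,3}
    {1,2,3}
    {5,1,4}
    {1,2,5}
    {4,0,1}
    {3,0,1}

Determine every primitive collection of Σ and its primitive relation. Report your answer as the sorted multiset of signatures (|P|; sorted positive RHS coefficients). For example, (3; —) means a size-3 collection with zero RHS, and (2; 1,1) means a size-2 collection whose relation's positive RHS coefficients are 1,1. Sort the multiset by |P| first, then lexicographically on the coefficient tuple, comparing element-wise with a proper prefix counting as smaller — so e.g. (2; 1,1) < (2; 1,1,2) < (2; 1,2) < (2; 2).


Primitive collections (5):

  • {0,2}:  v_{0} + v_{2} = v_{3}  so sig = (2; 1)
  • {3,5}:  v_{3} + v_{5} = v_{4}  so sig = (2; 1)
  • {0,5}:  v_{0} + v_{5} = v_{1} + 2·v_{4}  so sig = (2; 1,2)
  • {1,2,4}:  v_{1} + v_{2} + v_{4} = 0  so sig = (3; —)
  • {1,3,4}:  v_{1} + v_{3} + v_{4} = v_{0}  so sig = (3; 1)

Signatures (|P|; sorted positive RHS coefficients), sorted:
{ (2; 1) ×2,  (2; 1,2),  (3; —),  (3; 1) }


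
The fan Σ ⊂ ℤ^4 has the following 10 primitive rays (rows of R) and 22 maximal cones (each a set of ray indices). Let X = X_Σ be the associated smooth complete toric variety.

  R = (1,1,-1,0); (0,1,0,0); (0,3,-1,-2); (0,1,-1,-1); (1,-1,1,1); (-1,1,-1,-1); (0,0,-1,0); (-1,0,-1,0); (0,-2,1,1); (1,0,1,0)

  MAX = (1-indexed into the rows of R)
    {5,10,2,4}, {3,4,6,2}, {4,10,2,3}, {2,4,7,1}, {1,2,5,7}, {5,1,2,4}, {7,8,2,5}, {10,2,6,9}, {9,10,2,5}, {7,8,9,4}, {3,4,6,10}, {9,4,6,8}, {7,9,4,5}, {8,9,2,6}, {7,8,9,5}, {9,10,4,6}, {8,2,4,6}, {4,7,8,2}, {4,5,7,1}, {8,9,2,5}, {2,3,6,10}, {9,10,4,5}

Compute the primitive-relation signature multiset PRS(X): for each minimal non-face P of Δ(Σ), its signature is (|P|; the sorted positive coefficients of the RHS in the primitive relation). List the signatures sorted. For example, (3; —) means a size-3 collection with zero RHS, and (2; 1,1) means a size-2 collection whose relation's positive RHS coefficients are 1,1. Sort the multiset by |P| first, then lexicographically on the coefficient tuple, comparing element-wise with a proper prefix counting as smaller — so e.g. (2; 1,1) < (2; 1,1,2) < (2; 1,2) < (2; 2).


18 collections generate NE(X_Σ); each relation:

  {5,6}:  v_{5} + v_{6} = 0  ⟹  sig = (2; —)
  {8,10}:  v_{8} + v_{10} = 0  ⟹  sig = (2; —)
  {1,9}:  v_{1} + v_{9} = v_{5} + v_{7}  ⟹  sig = (2; 1,1)
  {3,9}:  v_{3} + v_{9} = v_{6} + v_{10}  ⟹  sig = (2; 1,1)
  {6,7}:  v_{6} + v_{7} = v_{4} + v_{8}  ⟹  sig = (2; 1,1)
  {7,10}:  v_{7} + v_{10} = v_{4} + v_{5}  ⟹  sig = (2; 1,1)
  {1,6}:  v_{1} + v_{6} = v_{2} + v_{4} + v_{7}  ⟹  sig = (2; 1,1,1)
  {3,5}:  v_{3} + v_{5} = v_{2} + v_{4} + v_{10}  ⟹  sig = (2; 1,1,1)
  {3,8}:  v_{3} + v_{8} = v_{2} + v_{4} + v_{6}  ⟹  sig = (2; 1,1,1)
  {1,8}:  v_{1} + v_{8} = v_{2} + 2·v_{7}  ⟹  sig = (2; 1,2)
  {3,7}:  v_{3} + v_{7} = v_{2} + 2·v_{4}  ⟹  sig = (2; 1,2)
  {1,10}:  v_{1} + v_{10} = v_{2} + 2·v_{4} + 2·v_{5}  ⟹  sig = (2; 1,2,2)
  {1,3}:  v_{1} + v_{3} = 2·v_{2} + 3·v_{4} + v_{5}  ⟹  sig = (2; 1,2,3)
  {2,4,9}:  v_{2} + v_{4} + v_{9} = 0  ⟹  sig = (3; —)
  {4,5,8}:  v_{4} + v_{5} + v_{8} = v_{7}  ⟹  sig = (3; 1)
  {2,7,9}:  v_{2} + v_{7} + v_{9} = v_{5} + v_{8}  ⟹  sig = (3; 1,1)
  {2,4,5,7}:  v_{2} + v_{4} + v_{5} + v_{7} = v_{1}  ⟹  sig = (4; 1)
  {2,4,6,10}:  v_{2} + v_{4} + v_{6} + v_{10} = v_{3}  ⟹  sig = (4; 1)

Sorted signature multiset PRS(X):
    (2; —)
    (2; —)
    (2; 1,1)
    (2; 1,1)
    (2; 1,1)
    (2; 1,1)
    (2; 1,1,1)
    (2; 1,1,1)
    (2; 1,1,1)
    (2; 1,2)
    (2; 1,2)
    (2; 1,2,2)
    (2; 1,2,3)
    (3; —)
    (3; 1)
    (3; 1,1)
    (4; 1)
    (4; 1)


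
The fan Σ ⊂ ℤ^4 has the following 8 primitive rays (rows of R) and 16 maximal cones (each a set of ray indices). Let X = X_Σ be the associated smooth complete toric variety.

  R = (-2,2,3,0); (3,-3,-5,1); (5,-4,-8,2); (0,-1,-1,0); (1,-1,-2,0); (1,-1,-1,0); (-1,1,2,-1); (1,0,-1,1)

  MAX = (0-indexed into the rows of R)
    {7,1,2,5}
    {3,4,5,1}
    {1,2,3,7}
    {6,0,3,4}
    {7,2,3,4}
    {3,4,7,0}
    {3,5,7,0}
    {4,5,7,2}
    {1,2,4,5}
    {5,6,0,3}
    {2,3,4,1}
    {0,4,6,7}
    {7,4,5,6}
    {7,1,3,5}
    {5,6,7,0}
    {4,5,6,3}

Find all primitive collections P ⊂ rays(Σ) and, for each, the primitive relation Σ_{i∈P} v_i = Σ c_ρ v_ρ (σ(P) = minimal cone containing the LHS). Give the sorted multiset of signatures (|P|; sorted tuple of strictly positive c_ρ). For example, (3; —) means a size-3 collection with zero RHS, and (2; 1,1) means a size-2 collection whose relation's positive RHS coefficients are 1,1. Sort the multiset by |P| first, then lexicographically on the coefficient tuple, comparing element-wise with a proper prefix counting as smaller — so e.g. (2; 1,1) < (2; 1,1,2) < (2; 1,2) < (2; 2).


Σ has 9 primitive collections:

  P = {0,1}:  v_{0} + v_{1} = v_{3} + v_{7}  so sig = (2; 1,1)
  P = {1,6}:  v_{1} + v_{6} = v_{4} + v_{5}  so sig = (2; 1,1)
  P = {0,2}:  v_{0} + v_{2} = v_{3} + v_{4} + 2·v_{7}  so sig = (2; 1,1,2)
  P = {2,6}:  v_{2} + v_{6} = 2·v_{4} + v_{5} + v_{7}  so sig = (2; 1,1,2)
  P = {0,4,5}:  v_{0} + v_{4} + v_{5} = 0  so sig = (3; —)
  P = {3,6,7}:  v_{3} + v_{6} + v_{7} = 0  so sig = (3; —)
  P = {1,4,7}:  v_{1} + v_{4} + v_{7} = v_{2}  so sig = (3; 1)
  P = {2,3,5}:  v_{2} + v_{3} + v_{5} = 2·v_{1}  so sig = (3; 2)
  P = {3,4,5,7}:  v_{3} + v_{4} + v_{5} + v_{7} = v_{1}  so sig = (4; 1)

Sorted signature multiset PRS(X):
[(2; 1,1), (2; 1,1), (2; 1,1,2), (2; 1,1,2), (3; —), (3; —), (3; 1), (3; 2), (4; 1)]


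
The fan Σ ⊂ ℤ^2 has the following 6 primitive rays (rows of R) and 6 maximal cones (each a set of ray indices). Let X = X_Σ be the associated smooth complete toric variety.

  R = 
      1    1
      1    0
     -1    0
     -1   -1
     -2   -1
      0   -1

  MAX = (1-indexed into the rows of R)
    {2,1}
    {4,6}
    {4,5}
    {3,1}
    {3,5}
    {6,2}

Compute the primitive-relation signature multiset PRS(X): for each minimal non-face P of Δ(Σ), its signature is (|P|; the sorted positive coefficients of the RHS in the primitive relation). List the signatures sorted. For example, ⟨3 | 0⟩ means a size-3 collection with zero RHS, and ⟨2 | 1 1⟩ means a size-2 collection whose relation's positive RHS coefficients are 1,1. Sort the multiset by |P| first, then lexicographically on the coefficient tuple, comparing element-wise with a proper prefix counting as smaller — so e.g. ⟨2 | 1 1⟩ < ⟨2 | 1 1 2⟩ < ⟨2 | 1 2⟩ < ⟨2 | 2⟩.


Primitive collections (9):

  • {1,4}:  v_{1} + v_{4} = 0  so sig = ⟨2 | 0⟩
  • {2,3}:  v_{2} + v_{3} = 0  so sig = ⟨2 | 0⟩
  • {1,5}:  v_{1} + v_{5} = v_{3}  so sig = ⟨2 | 1⟩
  • {1,6}:  v_{1} + v_{6} = v_{2}  so sig = ⟨2 | 1⟩
  • {2,4}:  v_{2} + v_{4} = v_{6}  so sig = ⟨2 | 1⟩
  • {2,5}:  v_{2} + v_{5} = v_{4}  so sig = ⟨2 | 1⟩
  • {3,4}:  v_{3} + v_{4} = v_{5}  so sig = ⟨2 | 1⟩
  • {3,6}:  v_{3} + v_{6} = v_{4}  so sig = ⟨2 | 1⟩
  • {5,6}:  v_{5} + v_{6} = 2·v_{4}  so sig = ⟨2 | 2⟩

Hence PRS(X_Σ) =
[⟨2 | 0⟩, ⟨2 | 0⟩, ⟨2 | 1⟩, ⟨2 | 1⟩, ⟨2 | 1⟩, ⟨2 | 1⟩, ⟨2 | 1⟩, ⟨2 | 1⟩, ⟨2 | 2⟩]


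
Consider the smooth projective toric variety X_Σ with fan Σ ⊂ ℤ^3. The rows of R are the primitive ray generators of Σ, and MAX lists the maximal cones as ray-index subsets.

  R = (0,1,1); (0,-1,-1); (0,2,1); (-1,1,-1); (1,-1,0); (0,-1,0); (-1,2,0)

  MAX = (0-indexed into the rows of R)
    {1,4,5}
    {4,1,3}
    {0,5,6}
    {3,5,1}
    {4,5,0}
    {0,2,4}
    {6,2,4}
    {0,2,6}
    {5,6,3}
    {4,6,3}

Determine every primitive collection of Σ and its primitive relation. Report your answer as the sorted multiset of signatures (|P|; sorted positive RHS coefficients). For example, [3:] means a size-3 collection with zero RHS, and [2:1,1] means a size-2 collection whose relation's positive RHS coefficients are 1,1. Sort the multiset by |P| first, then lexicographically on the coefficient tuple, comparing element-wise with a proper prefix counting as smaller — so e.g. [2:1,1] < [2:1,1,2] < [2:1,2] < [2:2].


9 collections generate NE(X_Σ); each relation:

  • {0,1}:  v_{0} + v_{1} = 0 ; sig = [2:]
  • {0,3}:  v_{0} + v_{3} = v_{6} ; sig = [2:1]
  • {1,6}:  v_{1} + v_{6} = v_{3} ; sig = [2:1]
  • {2,5}:  v_{2} + v_{5} = v_{0} ; sig = [2:1]
  • {1,2}:  v_{1} + v_{2} = v_{4} + v_{6} ; sig = [2:1,1]
  • {2,3}:  v_{2} + v_{3} = v_{4} + 2·v_{6} ; sig = [2:1,2]
  • {4,5,6}:  v_{4} + v_{5} + v_{6} = 0 ; sig = [3:]
  • {0,4,6}:  v_{0} + v_{4} + v_{6} = v_{2} ; sig = [3:1]
  • {3,4,5}:  v_{3} + v_{4} + v_{5} = v_{1} ; sig = [3:1]

Sorted signature multiset PRS(X):
    [2:]
    [2:1]
    [2:1]
    [2:1]
    [2:1,1]
    [2:1,2]
    [3:]
    [3:1]
    [3:1]


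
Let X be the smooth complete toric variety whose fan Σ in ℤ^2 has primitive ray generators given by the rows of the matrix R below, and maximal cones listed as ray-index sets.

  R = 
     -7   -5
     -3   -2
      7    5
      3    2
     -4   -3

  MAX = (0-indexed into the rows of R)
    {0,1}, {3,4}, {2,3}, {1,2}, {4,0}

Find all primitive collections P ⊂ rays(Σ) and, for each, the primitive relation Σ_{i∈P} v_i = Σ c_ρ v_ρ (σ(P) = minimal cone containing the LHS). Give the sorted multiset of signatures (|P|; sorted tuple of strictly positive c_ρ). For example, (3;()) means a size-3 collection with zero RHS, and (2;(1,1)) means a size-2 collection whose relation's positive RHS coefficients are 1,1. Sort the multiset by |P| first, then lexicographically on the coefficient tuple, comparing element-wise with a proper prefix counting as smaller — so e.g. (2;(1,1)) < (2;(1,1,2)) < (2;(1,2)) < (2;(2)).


Minimal non-faces — 5 found among 5 rays, 5 max cones:

  P={0,2}:  v_{0} + v_{2} = 0 — sig = (2;())
  P={1,3}:  v_{1} + v_{3} = 0 — sig = (2;())
  P={0,3}:  v_{0} + v_{3} = v_{4} — sig = (2;(1))
  P={1,4}:  v_{1} + v_{4} = v_{0} — sig = (2;(1))
  P={2,4}:  v_{2} + v_{4} = v_{3} — sig = (2;(1))

Sorted signature multiset PRS(X):
    (2;())
    (2;())
    (2;(1))
    (2;(1))
    (2;(1))


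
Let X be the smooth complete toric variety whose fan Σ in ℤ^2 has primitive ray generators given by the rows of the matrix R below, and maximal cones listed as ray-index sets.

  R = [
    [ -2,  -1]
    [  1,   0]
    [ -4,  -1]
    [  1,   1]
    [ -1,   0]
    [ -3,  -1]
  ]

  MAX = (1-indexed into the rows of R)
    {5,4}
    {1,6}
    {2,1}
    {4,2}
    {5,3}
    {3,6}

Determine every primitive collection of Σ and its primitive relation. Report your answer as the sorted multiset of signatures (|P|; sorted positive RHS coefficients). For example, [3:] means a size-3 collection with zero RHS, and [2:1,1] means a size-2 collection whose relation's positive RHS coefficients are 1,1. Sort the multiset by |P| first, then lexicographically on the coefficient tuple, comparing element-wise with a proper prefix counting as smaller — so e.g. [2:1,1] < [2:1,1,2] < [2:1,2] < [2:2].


|primitive collections| = 9. Relations:

  P = {2,5}:  v_{2} + v_{5} = 0 — sig = [2:]
  P = {1,4}:  v_{1} + v_{4} = v_{5} — sig = [2:1]
  P = {1,5}:  v_{1} + v_{5} = v_{6} — sig = [2:1]
  P = {2,3}:  v_{2} + v_{3} = v_{6} — sig = [2:1]
  P = {2,6}:  v_{2} + v_{6} = v_{1} — sig = [2:1]
  P = {5,6}:  v_{5} + v_{6} = v_{3} — sig = [2:1]
  P = {1,3}:  v_{1} + v_{3} = 2·v_{6} — sig = [2:2]
  P = {4,6}:  v_{4} + v_{6} = 2·v_{5} — sig = [2:2]
  P = {3,4}:  v_{3} + v_{4} = 3·v_{5} — sig = [2:3]

Signatures (|P|; sorted positive RHS coefficients), sorted:
    |P|=2: 9 collections, coeffs (), (1), (1), (1), (1), (1), (2), (2), (3)


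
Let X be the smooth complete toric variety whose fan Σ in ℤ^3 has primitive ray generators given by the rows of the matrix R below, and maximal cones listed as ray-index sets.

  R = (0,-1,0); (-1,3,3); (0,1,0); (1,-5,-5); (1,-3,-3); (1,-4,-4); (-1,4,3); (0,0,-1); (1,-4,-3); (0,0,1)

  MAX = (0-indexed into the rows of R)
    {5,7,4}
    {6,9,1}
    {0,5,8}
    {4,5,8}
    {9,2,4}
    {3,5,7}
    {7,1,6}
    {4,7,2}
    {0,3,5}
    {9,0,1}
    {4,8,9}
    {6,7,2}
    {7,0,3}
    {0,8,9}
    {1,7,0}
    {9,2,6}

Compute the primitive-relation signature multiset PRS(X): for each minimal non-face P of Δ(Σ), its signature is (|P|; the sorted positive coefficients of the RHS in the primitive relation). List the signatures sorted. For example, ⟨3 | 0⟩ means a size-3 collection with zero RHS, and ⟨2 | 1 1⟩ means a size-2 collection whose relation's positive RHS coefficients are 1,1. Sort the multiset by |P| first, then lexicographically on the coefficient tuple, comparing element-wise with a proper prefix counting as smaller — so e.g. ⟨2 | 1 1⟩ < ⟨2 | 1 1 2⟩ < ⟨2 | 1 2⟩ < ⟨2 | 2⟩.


|primitive collections| = 22. Relations:

  P={0,2}:  v_{0} + v_{2} = 0  so sig = ⟨2 | 0⟩
  P={1,4}:  v_{1} + v_{4} = 0  so sig = ⟨2 | 0⟩
  P={6,8}:  v_{6} + v_{8} = 0  so sig = ⟨2 | 0⟩
  P={7,9}:  v_{7} + v_{9} = 0  so sig = ⟨2 | 0⟩
  P={0,4}:  v_{0} + v_{4} = v_{8}  so sig = ⟨2 | 1⟩
  P={0,6}:  v_{0} + v_{6} = v_{1}  so sig = ⟨2 | 1⟩
  P={1,2}:  v_{1} + v_{2} = v_{6}  so sig = ⟨2 | 1⟩
  P={1,8}:  v_{1} + v_{8} = v_{0}  so sig = ⟨2 | 1⟩
  P={2,8}:  v_{2} + v_{8} = v_{4}  so sig = ⟨2 | 1⟩
  P={4,6}:  v_{4} + v_{6} = v_{2}  so sig = ⟨2 | 1⟩
  P={5,6}:  v_{5} + v_{6} = v_{7}  so sig = ⟨2 | 1⟩
  P={5,9}:  v_{5} + v_{9} = v_{8}  so sig = ⟨2 | 1⟩
  P={7,8}:  v_{7} + v_{8} = v_{5}  so sig = ⟨2 | 1⟩
  P={1,5}:  v_{1} + v_{5} = v_{0} + v_{7}  so sig = ⟨2 | 1 1⟩
  P={2,3}:  v_{2} + v_{3} = v_{5} + v_{7}  so sig = ⟨2 | 1 1⟩
  P={2,5}:  v_{2} + v_{5} = v_{4} + v_{7}  so sig = ⟨2 | 1 1⟩
  P={3,9}:  v_{3} + v_{9} = v_{0} + v_{5}  so sig = ⟨2 | 1 1⟩
  P={3,6}:  v_{3} + v_{6} = v_{0} + 2·v_{7}  so sig = ⟨2 | 1 2⟩
  P={3,8}:  v_{3} + v_{8} = v_{0} + 2·v_{5}  so sig = ⟨2 | 1 2⟩
  P={3,4}:  v_{3} + v_{4} = 2·v_{5}  so sig = ⟨2 | 2⟩
  P={1,3}:  v_{1} + v_{3} = 2·v_{0} + 2·v_{7}  so sig = ⟨2 | 2 2⟩
  P={0,5,7}:  v_{0} + v_{5} + v_{7} = v_{3}  so sig = ⟨3 | 1⟩

Hence PRS(X_Σ) =
    ⟨2 | 0⟩
    ⟨2 | 0⟩
    ⟨2 | 0⟩
    ⟨2 | 0⟩
    ⟨2 | 1⟩
    ⟨2 | 1⟩
    ⟨2 | 1⟩
    ⟨2 | 1⟩
    ⟨2 | 1⟩
    ⟨2 | 1⟩
    ⟨2 | 1⟩
    ⟨2 | 1⟩
    ⟨2 | 1⟩
    ⟨2 | 1 1⟩
    ⟨2 | 1 1⟩
    ⟨2 | 1 1⟩
    ⟨2 | 1 1⟩
    ⟨2 | 1 2⟩
    ⟨2 | 1 2⟩
    ⟨2 | 2⟩
    ⟨2 | 2 2⟩
    ⟨3 | 1⟩


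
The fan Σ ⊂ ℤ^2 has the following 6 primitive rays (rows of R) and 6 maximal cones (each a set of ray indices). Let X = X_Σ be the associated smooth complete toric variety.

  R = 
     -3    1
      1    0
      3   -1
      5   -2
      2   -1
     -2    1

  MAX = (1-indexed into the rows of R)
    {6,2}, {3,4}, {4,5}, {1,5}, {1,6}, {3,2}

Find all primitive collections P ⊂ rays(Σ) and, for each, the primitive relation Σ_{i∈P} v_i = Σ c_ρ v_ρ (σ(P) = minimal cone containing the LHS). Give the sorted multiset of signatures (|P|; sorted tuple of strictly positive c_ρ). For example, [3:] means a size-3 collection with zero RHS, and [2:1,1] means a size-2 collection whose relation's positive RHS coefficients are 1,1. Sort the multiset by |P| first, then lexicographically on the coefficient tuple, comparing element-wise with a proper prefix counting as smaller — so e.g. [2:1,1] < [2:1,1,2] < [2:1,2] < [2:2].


9 minimal non-faces of Δ(Σ) (on 6 rays):

  P = {1,3}:  v_{1} + v_{3} = 0  so sig = [2:]
  P = {5,6}:  v_{5} + v_{6} = 0  so sig = [2:]
  P = {1,2}:  v_{1} + v_{2} = v_{6}  so sig = [2:1]
  P = {1,4}:  v_{1} + v_{4} = v_{5}  so sig = [2:1]
  P = {2,5}:  v_{2} + v_{5} = v_{3}  so sig = [2:1]
  P = {3,5}:  v_{3} + v_{5} = v_{4}  so sig = [2:1]
  P = {3,6}:  v_{3} + v_{6} = v_{2}  so sig = [2:1]
  P = {4,6}:  v_{4} + v_{6} = v_{3}  so sig = [2:1]
  P = {2,4}:  v_{2} + v_{4} = 2·v_{3}  so sig = [2:2]

Signatures (|P|; sorted positive RHS coefficients), sorted:
    [2:]
    [2:]
    [2:1]
    [2:1]
    [2:1]
    [2:1]
    [2:1]
    [2:1]
    [2:2]


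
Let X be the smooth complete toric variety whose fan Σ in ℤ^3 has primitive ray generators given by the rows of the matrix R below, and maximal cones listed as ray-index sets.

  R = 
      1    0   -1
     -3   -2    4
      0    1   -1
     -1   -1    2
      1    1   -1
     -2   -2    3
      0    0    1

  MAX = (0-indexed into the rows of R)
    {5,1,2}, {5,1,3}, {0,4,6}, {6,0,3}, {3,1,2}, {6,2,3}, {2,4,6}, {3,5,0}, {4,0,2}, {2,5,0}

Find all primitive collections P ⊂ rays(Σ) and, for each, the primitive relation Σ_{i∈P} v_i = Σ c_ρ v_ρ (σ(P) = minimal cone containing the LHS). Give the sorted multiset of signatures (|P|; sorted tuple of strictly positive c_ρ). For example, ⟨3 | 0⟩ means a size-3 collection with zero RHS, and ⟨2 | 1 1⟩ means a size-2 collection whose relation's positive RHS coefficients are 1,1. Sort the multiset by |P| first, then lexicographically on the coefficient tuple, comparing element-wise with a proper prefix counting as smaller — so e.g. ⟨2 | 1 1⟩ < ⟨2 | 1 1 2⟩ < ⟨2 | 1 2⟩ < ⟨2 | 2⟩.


9 collections generate NE(X_Σ); each relation:

  • {0,1}:  v_{0} + v_{1} = v_{5} ; sig = ⟨2 | 1⟩
  • {3,4}:  v_{3} + v_{4} = v_{6} ; sig = ⟨2 | 1⟩
  • {4,5}:  v_{4} + v_{5} = v_{3} ; sig = ⟨2 | 1⟩
  • {1,4}:  v_{1} + v_{4} = v_{2} + 2·v_{3} ; sig = ⟨2 | 1 2⟩
  • {1,6}:  v_{1} + v_{6} = v_{2} + 3·v_{3} ; sig = ⟨2 | 1 3⟩
  • {5,6}:  v_{5} + v_{6} = 2·v_{3} ; sig = ⟨2 | 2⟩
  • {0,2,3}:  v_{0} + v_{2} + v_{3} = 0 ; sig = ⟨3 | 0⟩
  • {0,2,6}:  v_{0} + v_{2} + v_{6} = v_{4} ; sig = ⟨3 | 1⟩
  • {2,3,5}:  v_{2} + v_{3} + v_{5} = v_{1} ; sig = ⟨3 | 1⟩

Signatures (|P|; sorted positive RHS coefficients), sorted:
    ⟨2 | 1⟩
    ⟨2 | 1⟩
    ⟨2 | 1⟩
    ⟨2 | 1 2⟩
    ⟨2 | 1 3⟩
    ⟨2 | 2⟩
    ⟨3 | 0⟩
    ⟨3 | 1⟩
    ⟨3 | 1⟩


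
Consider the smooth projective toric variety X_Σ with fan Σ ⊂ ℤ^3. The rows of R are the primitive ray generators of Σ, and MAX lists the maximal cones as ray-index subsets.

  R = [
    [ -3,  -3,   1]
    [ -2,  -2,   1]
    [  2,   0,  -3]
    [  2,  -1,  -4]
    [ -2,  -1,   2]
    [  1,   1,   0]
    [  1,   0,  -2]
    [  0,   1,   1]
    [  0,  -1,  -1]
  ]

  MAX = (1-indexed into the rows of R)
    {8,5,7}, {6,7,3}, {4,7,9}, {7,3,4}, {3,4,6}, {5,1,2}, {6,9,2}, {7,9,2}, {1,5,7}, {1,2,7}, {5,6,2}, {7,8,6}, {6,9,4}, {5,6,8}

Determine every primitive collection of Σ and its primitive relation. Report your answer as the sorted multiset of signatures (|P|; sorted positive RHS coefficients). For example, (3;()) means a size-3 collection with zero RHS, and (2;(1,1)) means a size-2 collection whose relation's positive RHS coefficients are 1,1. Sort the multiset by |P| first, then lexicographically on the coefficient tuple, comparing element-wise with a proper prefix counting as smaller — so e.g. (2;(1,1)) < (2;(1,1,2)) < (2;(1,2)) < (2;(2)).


The 20 primitive collections of Σ (r=9, n=3):

  P = {8,9}:  v_{8} + v_{9} = 0  ⇒ sig = (2;())
  P = {1,6}:  v_{1} + v_{6} = v_{2}  ⇒ sig = (2;(1))
  P = {2,8}:  v_{2} + v_{8} = v_{5}  ⇒ sig = (2;(1))
  P = {3,5}:  v_{3} + v_{5} = v_{9}  ⇒ sig = (2;(1))
  P = {3,9}:  v_{3} + v_{9} = v_{4}  ⇒ sig = (2;(1))
  P = {4,8}:  v_{4} + v_{8} = v_{3}  ⇒ sig = (2;(1))
  P = {5,9}:  v_{5} + v_{9} = v_{2}  ⇒ sig = (2;(1))
  P = {3,8}:  v_{3} + v_{8} = v_{6} + v_{7}  ⇒ sig = (2;(1,1))
  P = {1,3}:  v_{1} + v_{3} = v_{2} + v_{7} + v_{9}  ⇒ sig = (2;(1,1,1))
  P = {1,4}:  v_{1} + v_{4} = v_{2} + v_{7} + 2·v_{9}  ⇒ sig = (2;(1,1,2))
  P = {1,8}:  v_{1} + v_{8} = 2·v_{5} + v_{7}  ⇒ sig = (2;(1,2))
  P = {1,9}:  v_{1} + v_{9} = 2·v_{2} + v_{7}  ⇒ sig = (2;(1,2))
  P = {2,3}:  v_{2} + v_{3} = 2·v_{9}  ⇒ sig = (2;(2))
  P = {4,5}:  v_{4} + v_{5} = 2·v_{9}  ⇒ sig = (2;(2))
  P = {2,4}:  v_{2} + v_{4} = 3·v_{9}  ⇒ sig = (2;(3))
  P = {5,6,7}:  v_{5} + v_{6} + v_{7} = 0  ⇒ sig = (3;())
  P = {2,5,7}:  v_{2} + v_{5} + v_{7} = v_{1}  ⇒ sig = (3;(1))
  P = {2,6,7}:  v_{2} + v_{6} + v_{7} = v_{9}  ⇒ sig = (3;(1))
  P = {6,7,9}:  v_{6} + v_{7} + v_{9} = v_{3}  ⇒ sig = (3;(1))
  P = {4,6,7}:  v_{4} + v_{6} + v_{7} = 2·v_{3}  ⇒ sig = (3;(2))

Hence PRS(X_Σ) =
    (2;())
    (2;(1))
    (2;(1))
    (2;(1))
    (2;(1))
    (2;(1))
    (2;(1))
    (2;(1,1))
    (2;(1,1,1))
    (2;(1,1,2))
    (2;(1,2))
    (2;(1,2))
    (2;(2))
    (2;(2))
    (2;(3))
    (3;())
    (3;(1))
    (3;(1))
    (3;(1))
    (3;(2))


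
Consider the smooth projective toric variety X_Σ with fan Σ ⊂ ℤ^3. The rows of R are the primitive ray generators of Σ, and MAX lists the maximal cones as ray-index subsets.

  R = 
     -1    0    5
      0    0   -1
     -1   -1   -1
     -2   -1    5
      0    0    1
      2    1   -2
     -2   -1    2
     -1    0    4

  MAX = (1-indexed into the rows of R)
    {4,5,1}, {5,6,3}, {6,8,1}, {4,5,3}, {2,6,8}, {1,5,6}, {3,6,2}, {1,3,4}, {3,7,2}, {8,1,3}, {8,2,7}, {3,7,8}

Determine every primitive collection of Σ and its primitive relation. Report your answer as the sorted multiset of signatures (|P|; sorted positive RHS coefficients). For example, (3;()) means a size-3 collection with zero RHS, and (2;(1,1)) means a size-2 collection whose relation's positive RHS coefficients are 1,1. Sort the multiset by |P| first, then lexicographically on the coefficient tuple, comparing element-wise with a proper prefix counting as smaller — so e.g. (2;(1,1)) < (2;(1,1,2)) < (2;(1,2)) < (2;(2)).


14 minimal non-faces of Δ(Σ) (on 8 rays):

  • {2,5}:  v_{2} + v_{5} = 0  ⇒ sig = (2;())
  • {6,7}:  v_{6} + v_{7} = 0  ⇒ sig = (2;())
  • {1,2}:  v_{1} + v_{2} = v_{8}  ⇒ sig = (2;(1))
  • {5,8}:  v_{5} + v_{8} = v_{1}  ⇒ sig = (2;(1))
  • {2,4}:  v_{2} + v_{4} = v_{1} + v_{3}  ⇒ sig = (2;(1,1))
  • {5,7}:  v_{5} + v_{7} = v_{3} + v_{8}  ⇒ sig = (2;(1,1))
  • {4,7}:  v_{4} + v_{7} = v_{1} + 2·v_{3} + v_{8}  ⇒ sig = (2;(1,1,2))
  • {1,7}:  v_{1} + v_{7} = v_{3} + 2·v_{8}  ⇒ sig = (2;(1,2))
  • {4,8}:  v_{4} + v_{8} = 2·v_{1} + v_{3}  ⇒ sig = (2;(1,2))
  • {4,6}:  v_{4} + v_{6} = 3·v_{5}  ⇒ sig = (2;(3))
  • {1,3,5}:  v_{1} + v_{3} + v_{5} = v_{4}  ⇒ sig = (3;(1))
  • {2,3,8}:  v_{2} + v_{3} + v_{8} = v_{7}  ⇒ sig = (3;(1))
  • {3,6,8}:  v_{3} + v_{6} + v_{8} = v_{5}  ⇒ sig = (3;(1))
  • {1,3,6}:  v_{1} + v_{3} + v_{6} = 2·v_{5}  ⇒ sig = (3;(2))

Hence PRS(X_Σ) =
{ (2;()) ×2,  (2;(1)) ×2,  (2;(1,1)) ×2,  (2;(1,1,2)),  (2;(1,2)) ×2,  (2;(3)),  (3;(1)) ×3,  (3;(2)) }


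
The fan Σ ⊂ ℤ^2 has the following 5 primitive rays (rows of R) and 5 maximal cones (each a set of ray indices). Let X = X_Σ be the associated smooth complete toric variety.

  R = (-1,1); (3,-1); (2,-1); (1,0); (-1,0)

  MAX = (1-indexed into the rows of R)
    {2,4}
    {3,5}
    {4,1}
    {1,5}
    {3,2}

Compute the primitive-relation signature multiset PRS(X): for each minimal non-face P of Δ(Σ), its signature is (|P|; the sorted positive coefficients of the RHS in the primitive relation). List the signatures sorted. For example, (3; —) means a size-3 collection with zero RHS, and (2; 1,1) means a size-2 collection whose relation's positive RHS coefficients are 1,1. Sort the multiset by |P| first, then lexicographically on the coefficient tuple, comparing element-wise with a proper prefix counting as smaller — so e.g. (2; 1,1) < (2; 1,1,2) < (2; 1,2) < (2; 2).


Δ(Σ) — 5 vertices, 5 min non-faces:

  P={4,5}:  v_{4} + v_{5} = 0 — sig = (2; —)
  P={1,3}:  v_{1} + v_{3} = v_{4} — sig = (2; 1)
  P={2,5}:  v_{2} + v_{5} = v_{3} — sig = (2; 1)
  P={3,4}:  v_{3} + v_{4} = v_{2} — sig = (2; 1)
  P={1,2}:  v_{1} + v_{2} = 2·v_{4} — sig = (2; 2)

Signatures (|P|; sorted positive RHS coefficients), sorted:
{ (2; —),  (2; 1) ×3,  (2; 2) }


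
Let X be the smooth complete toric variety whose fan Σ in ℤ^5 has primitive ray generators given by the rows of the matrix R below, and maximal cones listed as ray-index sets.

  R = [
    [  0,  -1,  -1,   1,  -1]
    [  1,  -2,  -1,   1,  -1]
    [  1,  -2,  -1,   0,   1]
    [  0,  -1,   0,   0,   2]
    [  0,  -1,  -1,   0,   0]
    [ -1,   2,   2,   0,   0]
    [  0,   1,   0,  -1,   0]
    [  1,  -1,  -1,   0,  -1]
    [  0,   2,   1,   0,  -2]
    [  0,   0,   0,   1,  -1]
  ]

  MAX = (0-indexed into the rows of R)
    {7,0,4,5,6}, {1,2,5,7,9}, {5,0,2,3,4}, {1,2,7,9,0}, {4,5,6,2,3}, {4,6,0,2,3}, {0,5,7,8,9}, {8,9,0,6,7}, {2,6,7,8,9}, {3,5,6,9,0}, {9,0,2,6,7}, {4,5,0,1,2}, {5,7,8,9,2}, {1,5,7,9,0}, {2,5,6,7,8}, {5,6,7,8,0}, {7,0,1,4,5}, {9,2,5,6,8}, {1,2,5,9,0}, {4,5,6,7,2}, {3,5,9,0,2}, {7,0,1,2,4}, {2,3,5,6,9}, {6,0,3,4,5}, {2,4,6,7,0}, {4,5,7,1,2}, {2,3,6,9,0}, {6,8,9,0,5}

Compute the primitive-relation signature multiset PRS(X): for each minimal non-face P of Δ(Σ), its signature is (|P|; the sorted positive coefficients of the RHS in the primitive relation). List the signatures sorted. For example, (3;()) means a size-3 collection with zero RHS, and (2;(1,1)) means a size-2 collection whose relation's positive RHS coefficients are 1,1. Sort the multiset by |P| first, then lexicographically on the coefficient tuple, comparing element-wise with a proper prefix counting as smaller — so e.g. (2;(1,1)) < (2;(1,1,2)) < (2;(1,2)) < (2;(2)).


11 collections generate NE(X_Σ); each relation:

  P = {1,6}:  v_{1} + v_{6} = v_{7}  so sig = (2;(1))
  P = {3,7}:  v_{3} + v_{7} = v_{2}  so sig = (2;(1))
  P = {4,9}:  v_{4} + v_{9} = v_{0}  so sig = (2;(1))
  P = {3,8}:  v_{3} + v_{8} = v_{2} + v_{5} + v_{6} + v_{9}  so sig = (2;(1,1,1,1))
  P = {4,8}:  v_{4} + v_{8} = v_{0} + v_{5} + v_{6} + v_{7}  so sig = (2;(1,1,1,1))
  P = {1,3}:  v_{1} + v_{3} = v_{0} + 2·v_{2} + v_{5}  so sig = (2;(1,1,2))
  P = {1,8}:  v_{1} + v_{8} = v_{5} + 2·v_{7} + v_{9}  so sig = (2;(1,1,2))
  P = {0,2,8}:  v_{0} + v_{2} + v_{8} = v_{7} + v_{9}  so sig = (3;(1,1))
  P = {0,2,5,6}:  v_{0} + v_{2} + v_{5} + v_{6} = 0  so sig = (4;())
  P = {0,2,5,7}:  v_{0} + v_{2} + v_{5} + v_{7} = v_{1}  so sig = (4;(1))
  P = {5,6,7,9}:  v_{5} + v_{6} + v_{7} + v_{9} = v_{8}  so sig = (4;(1))

Hence PRS(X_Σ) =
[(2;(1)), (2;(1)), (2;(1)), (2;(1,1,1,1)), (2;(1,1,1,1)), (2;(1,1,2)), (2;(1,1,2)), (3;(1,1)), (4;()), (4;(1)), (4;(1))]
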